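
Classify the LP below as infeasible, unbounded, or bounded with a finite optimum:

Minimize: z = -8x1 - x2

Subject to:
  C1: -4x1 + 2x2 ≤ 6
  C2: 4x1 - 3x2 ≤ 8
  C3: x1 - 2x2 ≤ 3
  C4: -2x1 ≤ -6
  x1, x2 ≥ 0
Feasible point: (3, 2) satisfies every constraint, so the LP is feasible.
Direction d = (1, 2): for each constraint row a, a·d ≤ 0 —
  (-4)(1) + (2)(2) = 0 ≤ 0
  (4)(1) + (-3)(2) = -2 ≤ 0
  (1)(1) + (-2)(2) = -3 ≤ 0
  (-2)(1) + (0)(2) = -2 ≤ 0
and d ≥ 0, so (3, 2) + t·d stays feasible for every t ≥ 0. Along this ray z = -8x1 - x2 changes by -10 per unit t, so z → −∞.

The LP is unbounded; z can be made arbitrarily small.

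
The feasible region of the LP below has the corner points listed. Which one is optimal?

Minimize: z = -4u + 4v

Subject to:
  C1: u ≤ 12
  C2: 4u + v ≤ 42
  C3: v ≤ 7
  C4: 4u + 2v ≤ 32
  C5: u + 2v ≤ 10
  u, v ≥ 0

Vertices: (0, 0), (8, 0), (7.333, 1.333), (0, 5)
(8, 0) with z = -32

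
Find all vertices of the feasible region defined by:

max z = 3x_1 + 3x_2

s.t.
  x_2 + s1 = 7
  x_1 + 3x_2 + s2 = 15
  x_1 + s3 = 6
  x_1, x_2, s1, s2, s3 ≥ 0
Each vertex is the intersection of two constraint boundaries that also satisfies all remaining constraints:
  x_1 = 0 and x_2 = 0 → (0, 0)
  x_1 = 6 and x_2 = 0 → (6, 0)
  x_1 + 3x_2 = 15 and x_1 = 6 → (6, 3)
  x_1 + 3x_2 = 15 and x_1 = 0 → (0, 5)

Vertices: (0, 0), (6, 0), (6, 3), (0, 5)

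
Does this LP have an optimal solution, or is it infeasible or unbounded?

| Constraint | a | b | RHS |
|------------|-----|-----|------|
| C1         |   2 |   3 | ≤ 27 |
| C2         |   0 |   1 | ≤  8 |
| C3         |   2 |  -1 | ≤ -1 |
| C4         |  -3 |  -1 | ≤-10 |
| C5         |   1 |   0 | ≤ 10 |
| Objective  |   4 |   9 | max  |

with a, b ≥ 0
The point (1.5, 8) satisfies every constraint, so the LP is feasible; the constraints give a ≤ 10 and b ≤ 8, which with a, b ≥ 0 keep the feasible region inside a bounded box. A feasible, bounded LP attains a finite optimum at a vertex.

Evaluating z = 4a + 9b at each vertex:
  (1.8, 4.6): z = 48.6
  (3, 7): z = 75
  (1.5, 8): z = 78
  (0.6667, 8): z = 74.67

Bounded optimum: z* = 78 at (1.5, 8).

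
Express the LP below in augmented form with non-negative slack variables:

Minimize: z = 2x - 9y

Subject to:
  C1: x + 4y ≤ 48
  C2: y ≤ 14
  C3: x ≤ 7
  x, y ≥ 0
min z = 2x - 9y

s.t.
  x + 4y + s1 = 48
  y + s2 = 14
  x + s3 = 7
  x, y, s1, s2, s3 ≥ 0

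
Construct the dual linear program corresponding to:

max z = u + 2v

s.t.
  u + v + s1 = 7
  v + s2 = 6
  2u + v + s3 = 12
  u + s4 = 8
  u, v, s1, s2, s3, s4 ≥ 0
Minimize: z = 7y1 + 6y2 + 12y3 + 8y4

Subject to:
  C1: -y1 - 2y3 - y4 ≤ -1
  C2: -y1 - y2 - y3 ≤ -2
  y1, y2, y3, y4 ≥ 0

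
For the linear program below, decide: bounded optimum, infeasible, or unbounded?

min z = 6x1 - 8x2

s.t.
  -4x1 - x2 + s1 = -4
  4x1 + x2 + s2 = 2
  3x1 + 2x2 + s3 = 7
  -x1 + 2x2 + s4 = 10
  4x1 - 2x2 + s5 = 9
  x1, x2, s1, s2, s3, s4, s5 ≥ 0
The row 4x1 + x2 + s2 = 2 with s2 ≥ 0 requires 4x1 + x2 ≤ 2, while the row -4x1 - x2 + s1 = -4 with s1 ≥ 0 is equivalent to 4x1 + x2 ≥ 4. Together they would need 4 ≤ 4x1 + x2 ≤ 2, which is impossible since 4 > 2. No point satisfies all constraints.

Infeasible — the constraint set is empty.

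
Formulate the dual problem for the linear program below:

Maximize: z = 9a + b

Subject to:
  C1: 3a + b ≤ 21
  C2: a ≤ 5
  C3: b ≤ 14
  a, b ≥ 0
Minimize: z = 21y1 + 5y2 + 14y3

Subject to:
  C1: -3y1 - y2 ≤ -9
  C2: -y1 - y3 ≤ -1
  y1, y2, y3 ≥ 0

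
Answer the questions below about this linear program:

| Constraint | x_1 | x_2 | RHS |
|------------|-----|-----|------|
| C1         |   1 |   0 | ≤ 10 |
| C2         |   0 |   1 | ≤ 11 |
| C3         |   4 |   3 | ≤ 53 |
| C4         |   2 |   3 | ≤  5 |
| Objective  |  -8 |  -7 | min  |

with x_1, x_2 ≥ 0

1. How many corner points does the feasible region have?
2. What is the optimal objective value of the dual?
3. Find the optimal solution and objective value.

1. 3
2. -20 (by strong duality, equal to the primal optimum)
3. x_1 = 2.5, x_2 = 0, z = -20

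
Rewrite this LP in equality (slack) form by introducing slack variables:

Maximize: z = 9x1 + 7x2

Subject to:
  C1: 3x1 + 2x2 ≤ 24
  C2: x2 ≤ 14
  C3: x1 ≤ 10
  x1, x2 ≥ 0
max z = 9x1 + 7x2

s.t.
  3x1 + 2x2 + s1 = 24
  x2 + s2 = 14
  x1 + s3 = 10
  x1, x2, s1, s2, s3 ≥ 0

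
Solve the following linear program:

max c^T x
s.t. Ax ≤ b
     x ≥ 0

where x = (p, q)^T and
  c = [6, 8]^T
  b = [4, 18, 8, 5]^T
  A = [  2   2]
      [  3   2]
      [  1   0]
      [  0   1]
p = 0, q = 2, z = 16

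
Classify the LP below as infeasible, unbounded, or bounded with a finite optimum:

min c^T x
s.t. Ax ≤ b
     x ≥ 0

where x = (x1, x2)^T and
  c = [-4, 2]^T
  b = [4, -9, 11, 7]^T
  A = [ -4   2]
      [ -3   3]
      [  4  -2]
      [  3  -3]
One constraint requires 3x1 - 3x2 ≤ 7, while the constraint -3x1 + 3x2 ≤ -9 is equivalent to 3x1 - 3x2 ≥ 9. Together they would need 9 ≤ 3x1 - 3x2 ≤ 7, which is impossible since 9 > 7. No point satisfies all constraints.

Infeasible: no point satisfies all constraints simultaneously.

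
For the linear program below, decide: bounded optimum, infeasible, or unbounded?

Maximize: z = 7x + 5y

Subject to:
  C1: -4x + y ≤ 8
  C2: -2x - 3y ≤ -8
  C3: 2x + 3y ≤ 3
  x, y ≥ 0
C3 requires 2x + 3y ≤ 3, while C2 (-2x - 3y ≤ -8) is equivalent to 2x + 3y ≥ 8. Together they would need 8 ≤ 2x + 3y ≤ 3, which is impossible since 8 > 3. No point satisfies all constraints.

The feasible region is empty; the LP is infeasible.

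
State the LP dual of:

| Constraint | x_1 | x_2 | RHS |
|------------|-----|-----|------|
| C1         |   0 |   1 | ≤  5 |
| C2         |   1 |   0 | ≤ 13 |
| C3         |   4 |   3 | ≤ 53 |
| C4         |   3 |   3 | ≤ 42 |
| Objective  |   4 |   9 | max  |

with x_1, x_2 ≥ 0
Minimize: z = 5y1 + 13y2 + 53y3 + 42y4

Subject to:
  C1: -y2 - 4y3 - 3y4 ≤ -4
  C2: -y1 - 3y3 - 3y4 ≤ -9
  y1, y2, y3, y4 ≥ 0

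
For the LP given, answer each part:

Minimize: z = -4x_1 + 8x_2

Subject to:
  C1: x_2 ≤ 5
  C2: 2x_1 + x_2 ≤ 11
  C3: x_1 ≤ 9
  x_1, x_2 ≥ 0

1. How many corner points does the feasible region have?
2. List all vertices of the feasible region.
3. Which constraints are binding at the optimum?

1. 4
2. (0, 0), (5.5, 0), (3, 5), (0, 5)
3. C2, x_2 ≥ 0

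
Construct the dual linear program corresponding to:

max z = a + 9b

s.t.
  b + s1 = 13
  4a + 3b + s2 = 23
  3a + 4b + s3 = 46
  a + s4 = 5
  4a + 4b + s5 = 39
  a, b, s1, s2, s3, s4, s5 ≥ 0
Minimize: z = 13y1 + 23y2 + 46y3 + 5y4 + 39y5

Subject to:
  C1: -4y2 - 3y3 - y4 - 4y5 ≤ -1
  C2: -y1 - 3y2 - 4y3 - 4y5 ≤ -9
  y1, y2, y3, y4, y5 ≥ 0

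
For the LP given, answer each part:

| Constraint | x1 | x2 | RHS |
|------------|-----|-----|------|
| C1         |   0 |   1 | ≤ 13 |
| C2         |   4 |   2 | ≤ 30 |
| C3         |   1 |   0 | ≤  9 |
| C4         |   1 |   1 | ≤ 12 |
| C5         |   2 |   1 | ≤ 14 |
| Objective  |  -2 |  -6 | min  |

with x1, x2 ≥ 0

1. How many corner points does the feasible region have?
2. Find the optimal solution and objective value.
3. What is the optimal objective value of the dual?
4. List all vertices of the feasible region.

1. 4
2. x1 = 0, x2 = 12, z = -72
3. -72 (by strong duality, equal to the primal optimum)
4. (0, 0), (7, 0), (2, 10), (0, 12)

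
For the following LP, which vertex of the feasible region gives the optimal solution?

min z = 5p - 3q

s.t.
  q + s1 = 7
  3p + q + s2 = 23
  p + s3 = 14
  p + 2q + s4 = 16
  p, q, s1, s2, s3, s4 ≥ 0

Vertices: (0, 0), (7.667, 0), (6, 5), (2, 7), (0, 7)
Evaluating z = 5p - 3q at each vertex:
  (0, 0): z = 0
  (7.667, 0): z = 38.33
  (6, 5): z = 15
  (2, 7): z = -11
  (0, 7): z = -21

The smallest value is z = -21, attained at (0, 7).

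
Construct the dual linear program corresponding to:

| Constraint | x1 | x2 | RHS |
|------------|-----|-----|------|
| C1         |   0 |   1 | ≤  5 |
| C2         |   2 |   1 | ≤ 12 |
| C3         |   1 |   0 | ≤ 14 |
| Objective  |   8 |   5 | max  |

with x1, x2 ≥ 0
Minimize: z = 5y1 + 12y2 + 14y3

Subject to:
  C1: -2y2 - y3 ≤ -8
  C2: -y1 - y2 ≤ -5
  y1, y2, y3 ≥ 0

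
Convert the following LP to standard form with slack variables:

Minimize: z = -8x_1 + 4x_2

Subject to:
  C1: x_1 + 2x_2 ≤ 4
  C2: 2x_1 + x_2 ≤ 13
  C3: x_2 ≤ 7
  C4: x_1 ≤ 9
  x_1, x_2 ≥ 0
min z = -8x_1 + 4x_2

s.t.
  x_1 + 2x_2 + s1 = 4
  2x_1 + x_2 + s2 = 13
  x_2 + s3 = 7
  x_1 + s4 = 9
  x_1, x_2, s1, s2, s3, s4 ≥ 0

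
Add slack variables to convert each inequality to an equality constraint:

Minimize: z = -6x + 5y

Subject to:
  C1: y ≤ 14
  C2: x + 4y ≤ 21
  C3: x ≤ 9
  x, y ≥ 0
min z = -6x + 5y

s.t.
  y + s1 = 14
  x + 4y + s2 = 21
  x + s3 = 9
  x, y, s1, s2, s3 ≥ 0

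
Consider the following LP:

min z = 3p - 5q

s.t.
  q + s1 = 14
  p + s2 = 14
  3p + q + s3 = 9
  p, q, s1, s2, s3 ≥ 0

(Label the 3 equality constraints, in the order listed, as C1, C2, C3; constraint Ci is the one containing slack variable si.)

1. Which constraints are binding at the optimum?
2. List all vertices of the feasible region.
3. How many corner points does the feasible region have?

1. C3, p ≥ 0
2. (0, 0), (3, 0), (0, 9)
3. 3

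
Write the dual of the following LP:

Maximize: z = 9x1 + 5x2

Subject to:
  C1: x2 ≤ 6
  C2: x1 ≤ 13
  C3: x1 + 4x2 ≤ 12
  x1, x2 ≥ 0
Minimize: z = 6y1 + 13y2 + 12y3

Subject to:
  C1: -y2 - y3 ≤ -9
  C2: -y1 - 4y3 ≤ -5
  y1, y2, y3 ≥ 0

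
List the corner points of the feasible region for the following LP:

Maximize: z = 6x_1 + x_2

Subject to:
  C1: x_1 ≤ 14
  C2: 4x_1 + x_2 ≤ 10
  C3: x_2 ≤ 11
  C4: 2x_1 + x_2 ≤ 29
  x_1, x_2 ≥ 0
Each vertex is the intersection of two constraint boundaries that also satisfies all remaining constraints:
  x_1 = 0 and x_2 = 0 → (0, 0)
  4x_1 + x_2 = 10 and x_2 = 0 → (2.5, 0)
  4x_1 + x_2 = 10 and x_1 = 0 → (0, 10)

Vertices: (0, 0), (2.5, 0), (0, 10)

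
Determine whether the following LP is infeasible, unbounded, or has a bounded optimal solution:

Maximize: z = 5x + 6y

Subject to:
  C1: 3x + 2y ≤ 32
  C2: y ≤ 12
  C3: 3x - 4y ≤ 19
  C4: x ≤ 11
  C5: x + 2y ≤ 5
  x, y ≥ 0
The point (5, 0) satisfies every constraint, so the LP is feasible; the constraints give x ≤ 11 and y ≤ 12, which with x, y ≥ 0 keep the feasible region inside a bounded box. A feasible, bounded LP attains a finite optimum at a vertex.

Bounded optimum: z* = 25 at (5, 0).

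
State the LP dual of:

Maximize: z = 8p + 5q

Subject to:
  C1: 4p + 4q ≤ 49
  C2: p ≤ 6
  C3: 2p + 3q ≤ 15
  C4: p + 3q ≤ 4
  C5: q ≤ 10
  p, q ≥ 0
Minimize: z = 49y1 + 6y2 + 15y3 + 4y4 + 10y5

Subject to:
  C1: -4y1 - y2 - 2y3 - y4 ≤ -8
  C2: -4y1 - 3y3 - 3y4 - y5 ≤ -5
  y1, y2, y3, y4, y5 ≥ 0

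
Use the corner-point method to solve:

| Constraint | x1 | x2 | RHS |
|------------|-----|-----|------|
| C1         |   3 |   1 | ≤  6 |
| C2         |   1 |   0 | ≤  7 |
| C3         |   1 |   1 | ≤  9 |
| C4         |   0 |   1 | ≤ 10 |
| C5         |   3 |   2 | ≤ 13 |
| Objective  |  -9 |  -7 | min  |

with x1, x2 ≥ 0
x1 = 0, x2 = 6, z = -42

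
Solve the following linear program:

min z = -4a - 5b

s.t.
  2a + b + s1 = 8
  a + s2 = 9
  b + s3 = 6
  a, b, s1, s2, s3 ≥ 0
Each vertex is the intersection of two constraint boundaries that also satisfies all remaining constraints:
  a = 0 and b = 0 → (0, 0)
  2a + b = 8 and b = 0 → (4, 0)
  2a + b = 8 and b = 6 → (1, 6)
  b = 6 and a = 0 → (0, 6)

Evaluating z = -4a - 5b at each vertex:
  (0, 0): z = 0
  (4, 0): z = -16
  (1, 6): z = -34
  (0, 6): z = -30

The minimum is at (1, 6) with z = -34.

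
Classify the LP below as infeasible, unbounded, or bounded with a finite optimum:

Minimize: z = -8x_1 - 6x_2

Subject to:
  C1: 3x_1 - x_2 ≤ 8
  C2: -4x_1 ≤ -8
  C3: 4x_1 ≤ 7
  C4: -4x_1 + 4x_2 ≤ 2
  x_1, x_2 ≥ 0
C3 requires 4x_1 ≤ 7, while C2 (-4x_1 ≤ -8) is equivalent to 4x_1 ≥ 8. Together they would need 8 ≤ 4x_1 ≤ 7, which is impossible since 8 > 7. No point satisfies all constraints.

The feasible region is empty; the LP is infeasible.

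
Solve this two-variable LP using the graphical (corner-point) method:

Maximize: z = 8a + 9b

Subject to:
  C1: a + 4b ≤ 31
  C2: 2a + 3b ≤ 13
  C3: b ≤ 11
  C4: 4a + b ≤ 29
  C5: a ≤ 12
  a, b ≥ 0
a = 6.5, b = 0, z = 52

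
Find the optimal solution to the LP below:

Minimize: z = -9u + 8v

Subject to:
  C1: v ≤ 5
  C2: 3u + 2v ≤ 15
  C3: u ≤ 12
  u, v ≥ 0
u = 5, v = 0, z = -45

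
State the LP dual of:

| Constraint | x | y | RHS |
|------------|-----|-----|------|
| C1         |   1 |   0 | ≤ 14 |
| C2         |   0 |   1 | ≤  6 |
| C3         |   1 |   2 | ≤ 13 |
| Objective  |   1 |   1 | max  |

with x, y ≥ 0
Minimize: z = 14y1 + 6y2 + 13y3

Subject to:
  C1: -y1 - y3 ≤ -1
  C2: -y2 - 2y3 ≤ -1
  y1, y2, y3 ≥ 0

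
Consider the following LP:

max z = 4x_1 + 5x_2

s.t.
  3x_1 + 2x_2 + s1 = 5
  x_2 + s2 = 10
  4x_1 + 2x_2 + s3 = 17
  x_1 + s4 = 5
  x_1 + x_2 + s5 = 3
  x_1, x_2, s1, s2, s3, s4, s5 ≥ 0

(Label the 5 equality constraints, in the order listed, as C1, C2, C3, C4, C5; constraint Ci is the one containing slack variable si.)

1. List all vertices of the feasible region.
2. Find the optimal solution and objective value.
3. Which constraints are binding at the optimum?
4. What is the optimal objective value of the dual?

1. (0, 0), (1.667, 0), (0, 2.5)
2. x_1 = 0, x_2 = 2.5, z = 12.5
3. C1, x_1 ≥ 0
4. 12.5 (by strong duality, equal to the primal optimum)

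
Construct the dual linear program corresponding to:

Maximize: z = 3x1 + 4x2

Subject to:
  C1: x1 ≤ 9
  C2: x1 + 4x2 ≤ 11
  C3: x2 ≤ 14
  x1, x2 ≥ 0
Minimize: z = 9y1 + 11y2 + 14y3

Subject to:
  C1: -y1 - y2 ≤ -3
  C2: -4y2 - y3 ≤ -4
  y1, y2, y3 ≥ 0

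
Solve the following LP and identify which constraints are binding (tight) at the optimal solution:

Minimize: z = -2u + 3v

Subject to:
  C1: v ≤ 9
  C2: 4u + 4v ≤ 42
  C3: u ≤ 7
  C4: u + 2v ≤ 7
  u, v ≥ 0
Optimal: u = 7, v = 0
Slack at optimum:
  C1: slack = 9
  C2: slack = 14
  C3: slack = 0 (binding)
  C4: slack = 0 (binding)
  u ≥ 0: u = 7
  v ≥ 0: v = 0 (binding)
Binding constraints: C3, C4, v ≥ 0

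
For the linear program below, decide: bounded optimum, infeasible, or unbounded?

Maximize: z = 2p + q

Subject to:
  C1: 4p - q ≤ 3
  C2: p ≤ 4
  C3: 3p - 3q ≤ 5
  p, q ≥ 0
Feasible point: (0, 0) satisfies every constraint, so the LP is feasible.
Direction d = (0, 1): for each constraint row a, a·d ≤ 0 —
  (4)(0) + (-1)(1) = -1 ≤ 0
  (1)(0) + (0)(1) = 0 ≤ 0
  (3)(0) + (-3)(1) = -3 ≤ 0
and d ≥ 0, so (0, 0) + t·d stays feasible for every t ≥ 0. Along this ray z = 2p + q changes by 1 per unit t, so z → +∞.

Unbounded — the objective can increase without bound over the feasible region.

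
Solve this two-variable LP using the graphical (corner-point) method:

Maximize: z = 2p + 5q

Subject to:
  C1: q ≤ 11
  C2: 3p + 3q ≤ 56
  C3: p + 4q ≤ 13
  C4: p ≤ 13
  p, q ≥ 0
p = 13, q = 0, z = 26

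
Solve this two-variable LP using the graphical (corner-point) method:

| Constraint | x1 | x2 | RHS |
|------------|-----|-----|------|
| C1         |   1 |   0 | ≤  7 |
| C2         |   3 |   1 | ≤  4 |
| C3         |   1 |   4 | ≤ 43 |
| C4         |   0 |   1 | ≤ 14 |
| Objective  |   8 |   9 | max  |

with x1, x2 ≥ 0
Each vertex is the intersection of two constraint boundaries that also satisfies all remaining constraints:
  x1 = 0 and x2 = 0 → (0, 0)
  3x1 + x2 = 4 and x2 = 0 → (1.333, 0)
  3x1 + x2 = 4 and x1 = 0 → (0, 4)

Evaluating z = 8x1 + 9x2 at each vertex:
  (0, 0): z = 0
  (1.333, 0): z = 10.67
  (0, 4): z = 36

The maximum is at (0, 4) with z = 36.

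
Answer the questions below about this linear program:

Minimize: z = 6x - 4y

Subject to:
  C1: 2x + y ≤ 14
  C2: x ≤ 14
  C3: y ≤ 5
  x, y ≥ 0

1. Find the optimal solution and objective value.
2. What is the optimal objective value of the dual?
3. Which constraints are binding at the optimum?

1. x = 0, y = 5, z = -20
2. -20 (by strong duality, equal to the primal optimum)
3. C3, x ≥ 0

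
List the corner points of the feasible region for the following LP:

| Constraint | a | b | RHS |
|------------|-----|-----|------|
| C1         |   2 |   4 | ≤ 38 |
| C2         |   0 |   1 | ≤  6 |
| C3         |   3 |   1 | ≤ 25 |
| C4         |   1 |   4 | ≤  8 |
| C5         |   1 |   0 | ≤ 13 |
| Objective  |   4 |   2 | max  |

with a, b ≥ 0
Each vertex is the intersection of two constraint boundaries that also satisfies all remaining constraints:
  a = 0 and b = 0 → (0, 0)
  a + 4b = 8 and b = 0 → (8, 0)
  a + 4b = 8 and a = 0 → (0, 2)

Vertices: (0, 0), (8, 0), (0, 2)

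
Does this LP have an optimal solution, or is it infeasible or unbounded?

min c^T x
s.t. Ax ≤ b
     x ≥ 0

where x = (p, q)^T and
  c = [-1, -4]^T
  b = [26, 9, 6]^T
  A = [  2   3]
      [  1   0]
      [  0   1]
The point (4, 6) satisfies every constraint, so the LP is feasible; the constraints give p ≤ 9 and q ≤ 6, which with p, q ≥ 0 keep the feasible region inside a bounded box. A feasible, bounded LP attains a finite optimum at a vertex.

Bounded optimum: z* = -28 at (4, 6).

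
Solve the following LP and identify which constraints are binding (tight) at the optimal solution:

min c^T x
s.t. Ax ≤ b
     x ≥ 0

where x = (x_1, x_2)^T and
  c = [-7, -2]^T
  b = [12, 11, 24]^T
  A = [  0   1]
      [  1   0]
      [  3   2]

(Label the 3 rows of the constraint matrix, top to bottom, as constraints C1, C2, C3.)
Optimal: x_1 = 8, x_2 = 0
Slack at optimum:
  C1: slack = 12
  C2: slack = 3
  C3: slack = 0 (binding)
  x_1 ≥ 0: x_1 = 8
  x_2 ≥ 0: x_2 = 0 (binding)
Binding constraints: C3, x_2 ≥ 0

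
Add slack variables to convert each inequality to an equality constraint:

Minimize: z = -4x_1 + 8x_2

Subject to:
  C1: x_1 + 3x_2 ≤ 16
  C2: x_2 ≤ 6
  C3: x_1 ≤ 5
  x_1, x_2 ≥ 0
min z = -4x_1 + 8x_2

s.t.
  x_1 + 3x_2 + s1 = 16
  x_2 + s2 = 6
  x_1 + s3 = 5
  x_1, x_2, s1, s2, s3 ≥ 0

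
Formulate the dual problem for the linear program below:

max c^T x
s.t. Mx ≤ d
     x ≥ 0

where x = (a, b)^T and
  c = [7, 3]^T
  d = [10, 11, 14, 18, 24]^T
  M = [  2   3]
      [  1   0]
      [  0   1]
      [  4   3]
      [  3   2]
Minimize: z = 10y1 + 11y2 + 14y3 + 18y4 + 24y5

Subject to:
  C1: -2y1 - y2 - 4y4 - 3y5 ≤ -7
  C2: -3y1 - y3 - 3y4 - 2y5 ≤ -3
  y1, y2, y3, y4, y5 ≥ 0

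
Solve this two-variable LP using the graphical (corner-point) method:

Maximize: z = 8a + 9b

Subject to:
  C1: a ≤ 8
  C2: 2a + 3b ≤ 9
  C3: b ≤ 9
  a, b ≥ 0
Each vertex is the intersection of two constraint boundaries that also satisfies all remaining constraints:
  a = 0 and b = 0 → (0, 0)
  2a + 3b = 9 and b = 0 → (4.5, 0)
  2a + 3b = 9 and a = 0 → (0, 3)

Evaluating z = 8a + 9b at each vertex:
  (0, 0): z = 0
  (4.5, 0): z = 36
  (0, 3): z = 27

The maximum is at (4.5, 0) with z = 36.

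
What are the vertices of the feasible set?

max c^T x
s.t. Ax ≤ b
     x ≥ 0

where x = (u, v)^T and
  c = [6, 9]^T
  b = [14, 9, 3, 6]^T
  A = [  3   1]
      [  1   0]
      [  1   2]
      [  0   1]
Each vertex is the intersection of two constraint boundaries that also satisfies all remaining constraints:
  u = 0 and v = 0 → (0, 0)
  u + 2v = 3 and v = 0 → (3, 0)
  u + 2v = 3 and u = 0 → (0, 1.5)

Vertices: (0, 0), (3, 0), (0, 1.5)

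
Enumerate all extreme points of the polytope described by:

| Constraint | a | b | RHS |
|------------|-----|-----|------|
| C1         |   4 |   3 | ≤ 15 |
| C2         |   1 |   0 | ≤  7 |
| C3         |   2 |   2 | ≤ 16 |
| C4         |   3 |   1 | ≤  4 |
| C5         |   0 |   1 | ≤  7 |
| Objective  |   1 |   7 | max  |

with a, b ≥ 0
Each vertex is the intersection of two constraint boundaries that also satisfies all remaining constraints:
  a = 0 and b = 0 → (0, 0)
  3a + b = 4 and b = 0 → (1.333, 0)
  3a + b = 4 and a = 0 → (0, 4)

Vertices: (0, 0), (1.333, 0), (0, 4)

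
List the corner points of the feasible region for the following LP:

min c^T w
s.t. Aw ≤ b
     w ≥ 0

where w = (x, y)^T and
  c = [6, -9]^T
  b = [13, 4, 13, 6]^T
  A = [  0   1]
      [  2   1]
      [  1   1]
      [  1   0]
Each vertex is the intersection of two constraint boundaries that also satisfies all remaining constraints:
  x = 0 and y = 0 → (0, 0)
  2x + y = 4 and y = 0 → (2, 0)
  2x + y = 4 and x = 0 → (0, 4)

Vertices: (0, 0), (2, 0), (0, 4)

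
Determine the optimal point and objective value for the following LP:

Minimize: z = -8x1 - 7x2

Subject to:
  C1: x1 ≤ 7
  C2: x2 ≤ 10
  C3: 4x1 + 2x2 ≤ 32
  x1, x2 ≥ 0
x1 = 3, x2 = 10, z = -94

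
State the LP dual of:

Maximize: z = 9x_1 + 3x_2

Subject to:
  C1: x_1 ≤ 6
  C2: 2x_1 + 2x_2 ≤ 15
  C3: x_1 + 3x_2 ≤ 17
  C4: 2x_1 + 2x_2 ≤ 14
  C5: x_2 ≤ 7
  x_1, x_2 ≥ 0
Minimize: z = 6y1 + 15y2 + 17y3 + 14y4 + 7y5

Subject to:
  C1: -y1 - 2y2 - y3 - 2y4 ≤ -9
  C2: -2y2 - 3y3 - 2y4 - y5 ≤ -3
  y1, y2, y3, y4, y5 ≥ 0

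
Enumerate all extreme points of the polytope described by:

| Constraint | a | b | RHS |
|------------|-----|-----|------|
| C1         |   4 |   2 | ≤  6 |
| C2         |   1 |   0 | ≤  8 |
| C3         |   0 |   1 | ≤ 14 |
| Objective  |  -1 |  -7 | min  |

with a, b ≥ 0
Each vertex is the intersection of two constraint boundaries that also satisfies all remaining constraints:
  a = 0 and b = 0 → (0, 0)
  4a + 2b = 6 and b = 0 → (1.5, 0)
  4a + 2b = 6 and a = 0 → (0, 3)

Vertices: (0, 0), (1.5, 0), (0, 3)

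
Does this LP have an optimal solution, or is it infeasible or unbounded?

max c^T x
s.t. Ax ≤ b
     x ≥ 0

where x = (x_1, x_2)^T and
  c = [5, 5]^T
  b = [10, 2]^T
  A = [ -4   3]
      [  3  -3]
Feasible point: (0, 0) satisfies every constraint, so the LP is feasible.
Direction d = (1, 1): for each constraint row a, a·d ≤ 0 —
  (-4)(1) + (3)(1) = -1 ≤ 0
  (3)(1) + (-3)(1) = 0 ≤ 0
and d ≥ 0, so (0, 0) + t·d stays feasible for every t ≥ 0. Along this ray z = 5x_1 + 5x_2 changes by 10 per unit t, so z → +∞.

The LP is unbounded; z can be made arbitrarily large.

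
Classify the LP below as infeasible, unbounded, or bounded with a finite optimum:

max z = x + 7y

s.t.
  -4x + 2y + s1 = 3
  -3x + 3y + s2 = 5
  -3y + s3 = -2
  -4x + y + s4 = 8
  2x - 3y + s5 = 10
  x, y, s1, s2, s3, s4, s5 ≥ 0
Feasible point: (0, 1) satisfies every constraint, so the LP is feasible.
Direction d = (1, 1): for each constraint row a, a·d ≤ 0 —
  (-4)(1) + (2)(1) = -2 ≤ 0
  (-3)(1) + (3)(1) = 0 ≤ 0
  (0)(1) + (-3)(1) = -3 ≤ 0
  (-4)(1) + (1)(1) = -3 ≤ 0
  (2)(1) + (-3)(1) = -1 ≤ 0
and d ≥ 0, so (0, 1) + t·d stays feasible for every t ≥ 0. Along this ray z = x + 7y changes by 8 per unit t, so z → +∞.

Unbounded: there is a feasible ray along which z → +∞.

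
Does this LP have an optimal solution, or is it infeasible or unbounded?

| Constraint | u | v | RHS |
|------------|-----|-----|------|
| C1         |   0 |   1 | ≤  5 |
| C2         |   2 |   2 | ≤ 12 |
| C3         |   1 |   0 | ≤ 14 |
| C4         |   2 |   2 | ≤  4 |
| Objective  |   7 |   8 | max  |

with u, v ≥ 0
The point (0, 2) satisfies every constraint, so the LP is feasible; the constraints give u ≤ 14 and v ≤ 5, which with u, v ≥ 0 keep the feasible region inside a bounded box. A feasible, bounded LP attains a finite optimum at a vertex.

Evaluating z = 7u + 8v at each vertex:
  (0, 0): z = 0
  (2, 0): z = 14
  (0, 2): z = 16

The LP has an optimal solution: (0, 2) with z = 16.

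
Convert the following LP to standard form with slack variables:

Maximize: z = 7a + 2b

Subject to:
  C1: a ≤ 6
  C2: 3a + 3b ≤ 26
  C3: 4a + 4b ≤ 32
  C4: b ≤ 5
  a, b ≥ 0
max z = 7a + 2b

s.t.
  a + s1 = 6
  3a + 3b + s2 = 26
  4a + 4b + s3 = 32
  b + s4 = 5
  a, b, s1, s2, s3, s4 ≥ 0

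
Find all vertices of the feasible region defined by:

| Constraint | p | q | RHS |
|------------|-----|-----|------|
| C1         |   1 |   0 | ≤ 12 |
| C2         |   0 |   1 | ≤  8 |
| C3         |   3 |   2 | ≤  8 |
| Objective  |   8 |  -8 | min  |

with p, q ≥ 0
Each vertex is the intersection of two constraint boundaries that also satisfies all remaining constraints:
  p = 0 and q = 0 → (0, 0)
  3p + 2q = 8 and q = 0 → (2.667, 0)
  3p + 2q = 8 and p = 0 → (0, 4)

Vertices: (0, 0), (2.667, 0), (0, 4)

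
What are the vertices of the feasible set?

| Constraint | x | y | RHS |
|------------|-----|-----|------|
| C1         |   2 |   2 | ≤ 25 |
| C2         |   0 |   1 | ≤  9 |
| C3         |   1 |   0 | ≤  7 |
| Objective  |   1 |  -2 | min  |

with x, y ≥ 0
Each vertex is the intersection of two constraint boundaries that also satisfies all remaining constraints:
  x = 0 and y = 0 → (0, 0)
  x = 7 and y = 0 → (7, 0)
  2x + 2y = 25 and x = 7 → (7, 5.5)
  2x + 2y = 25 and y = 9 → (3.5, 9)
  y = 9 and x = 0 → (0, 9)

Vertices: (0, 0), (7, 0), (7, 5.5), (3.5, 9), (0, 9)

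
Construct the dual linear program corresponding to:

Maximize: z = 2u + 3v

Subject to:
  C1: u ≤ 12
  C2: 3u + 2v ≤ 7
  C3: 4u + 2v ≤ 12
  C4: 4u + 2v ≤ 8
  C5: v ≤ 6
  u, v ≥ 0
Minimize: z = 12y1 + 7y2 + 12y3 + 8y4 + 6y5

Subject to:
  C1: -y1 - 3y2 - 4y3 - 4y4 ≤ -2
  C2: -2y2 - 2y3 - 2y4 - y5 ≤ -3
  y1, y2, y3, y4, y5 ≥ 0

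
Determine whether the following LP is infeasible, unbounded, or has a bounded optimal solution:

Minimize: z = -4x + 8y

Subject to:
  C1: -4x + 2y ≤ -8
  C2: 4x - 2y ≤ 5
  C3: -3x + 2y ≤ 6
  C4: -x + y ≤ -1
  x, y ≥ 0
C2 requires 4x - 2y ≤ 5, while C1 (-4x + 2y ≤ -8) is equivalent to 4x - 2y ≥ 8. Together they would need 8 ≤ 4x - 2y ≤ 5, which is impossible since 8 > 5. No point satisfies all constraints.

Infeasible — the constraint set is empty.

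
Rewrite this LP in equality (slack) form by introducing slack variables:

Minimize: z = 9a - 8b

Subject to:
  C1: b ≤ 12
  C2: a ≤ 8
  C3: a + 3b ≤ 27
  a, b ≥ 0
min z = 9a - 8b

s.t.
  b + s1 = 12
  a + s2 = 8
  a + 3b + s3 = 27
  a, b, s1, s2, s3 ≥ 0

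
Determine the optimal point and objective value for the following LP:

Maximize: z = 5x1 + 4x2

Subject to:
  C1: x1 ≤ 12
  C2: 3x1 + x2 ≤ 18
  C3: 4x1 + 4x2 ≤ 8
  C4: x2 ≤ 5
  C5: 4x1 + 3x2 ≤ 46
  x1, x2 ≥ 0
Each vertex is the intersection of two constraint boundaries that also satisfies all remaining constraints:
  x1 = 0 and x2 = 0 → (0, 0)
  4x1 + 4x2 = 8 and x2 = 0 → (2, 0)
  4x1 + 4x2 = 8 and x1 = 0 → (0, 2)

Evaluating z = 5x1 + 4x2 at each vertex:
  (0, 0): z = 0
  (2, 0): z = 10
  (0, 2): z = 8

The maximum is at (2, 0) with z = 10.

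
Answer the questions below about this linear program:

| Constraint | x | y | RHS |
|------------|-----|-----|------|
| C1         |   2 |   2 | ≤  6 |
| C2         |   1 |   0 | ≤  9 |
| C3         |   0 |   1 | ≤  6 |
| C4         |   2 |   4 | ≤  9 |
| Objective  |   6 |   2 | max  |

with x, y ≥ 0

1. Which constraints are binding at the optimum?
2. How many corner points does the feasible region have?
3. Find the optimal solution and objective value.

1. C1, y ≥ 0
2. 4
3. x = 3, y = 0, z = 18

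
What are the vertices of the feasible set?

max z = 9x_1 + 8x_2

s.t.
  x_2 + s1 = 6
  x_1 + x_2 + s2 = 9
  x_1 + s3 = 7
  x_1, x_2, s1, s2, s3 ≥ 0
Each vertex is the intersection of two constraint boundaries that also satisfies all remaining constraints:
  x_1 = 0 and x_2 = 0 → (0, 0)
  x_1 = 7 and x_2 = 0 → (7, 0)
  x_1 + x_2 = 9 and x_1 = 7 → (7, 2)
  x_2 = 6 and x_1 + x_2 = 9 → (3, 6)
  x_2 = 6 and x_1 = 0 → (0, 6)

Vertices: (0, 0), (7, 0), (7, 2), (3, 6), (0, 6)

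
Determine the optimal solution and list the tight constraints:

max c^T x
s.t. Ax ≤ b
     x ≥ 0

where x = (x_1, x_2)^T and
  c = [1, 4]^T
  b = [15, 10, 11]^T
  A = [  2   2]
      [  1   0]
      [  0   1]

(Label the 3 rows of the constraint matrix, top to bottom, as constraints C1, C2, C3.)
Optimal: x_1 = 0, x_2 = 7.5
Slack at optimum:
  C1: slack = 0 (binding)
  C2: slack = 10
  C3: slack = 3.5
  x_1 ≥ 0: x_1 = 0 (binding)
  x_2 ≥ 0: x_2 = 7.5
Binding constraints: C1, x_1 ≥ 0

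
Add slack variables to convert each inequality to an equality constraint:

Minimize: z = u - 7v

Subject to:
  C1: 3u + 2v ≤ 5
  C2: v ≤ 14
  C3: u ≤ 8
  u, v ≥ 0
min z = u - 7v

s.t.
  3u + 2v + s1 = 5
  v + s2 = 14
  u + s3 = 8
  u, v, s1, s2, s3 ≥ 0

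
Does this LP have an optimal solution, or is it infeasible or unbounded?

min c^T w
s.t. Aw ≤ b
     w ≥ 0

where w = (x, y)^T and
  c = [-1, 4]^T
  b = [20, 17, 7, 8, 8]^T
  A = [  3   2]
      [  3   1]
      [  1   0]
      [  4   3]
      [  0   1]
The point (2, 0) satisfies every constraint, so the LP is feasible; the constraints give x ≤ 7 and y ≤ 8, which with x, y ≥ 0 keep the feasible region inside a bounded box. A feasible, bounded LP attains a finite optimum at a vertex.

Evaluating z = -x + 4y at each vertex:
  (0, 0): z = 0
  (2, 0): z = -2
  (0, 2.667): z = 10.67

The LP has an optimal solution: (2, 0) with z = -2.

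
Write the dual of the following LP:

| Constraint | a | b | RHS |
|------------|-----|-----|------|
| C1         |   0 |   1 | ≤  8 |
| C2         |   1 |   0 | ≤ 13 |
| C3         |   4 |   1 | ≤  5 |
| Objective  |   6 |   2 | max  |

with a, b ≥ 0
Minimize: z = 8y1 + 13y2 + 5y3

Subject to:
  C1: -y2 - 4y3 ≤ -6
  C2: -y1 - y3 ≤ -2
  y1, y2, y3 ≥ 0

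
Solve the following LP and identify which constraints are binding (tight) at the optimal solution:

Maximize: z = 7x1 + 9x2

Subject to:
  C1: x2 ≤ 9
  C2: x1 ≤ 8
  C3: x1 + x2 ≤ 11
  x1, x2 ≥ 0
Optimal: x1 = 2, x2 = 9
Slack at optimum:
  C1: slack = 0 (binding)
  C2: slack = 6
  C3: slack = 0 (binding)
  x1 ≥ 0: x1 = 2
  x2 ≥ 0: x2 = 9
Binding constraints: C1, C3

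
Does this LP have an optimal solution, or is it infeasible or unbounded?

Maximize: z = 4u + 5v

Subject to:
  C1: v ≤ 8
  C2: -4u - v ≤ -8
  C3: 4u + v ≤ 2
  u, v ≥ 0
C3 requires 4u + v ≤ 2, while C2 (-4u - v ≤ -8) is equivalent to 4u + v ≥ 8. Together they would need 8 ≤ 4u + v ≤ 2, which is impossible since 8 > 2. No point satisfies all constraints.

Infeasible: no point satisfies all constraints simultaneously.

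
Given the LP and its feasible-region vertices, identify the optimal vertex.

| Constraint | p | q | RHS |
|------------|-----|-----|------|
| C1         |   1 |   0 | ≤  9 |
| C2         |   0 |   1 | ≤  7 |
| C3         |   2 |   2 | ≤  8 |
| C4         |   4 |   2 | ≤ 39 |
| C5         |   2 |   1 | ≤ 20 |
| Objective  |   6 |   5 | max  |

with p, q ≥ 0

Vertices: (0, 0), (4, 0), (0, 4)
(4, 0) with z = 24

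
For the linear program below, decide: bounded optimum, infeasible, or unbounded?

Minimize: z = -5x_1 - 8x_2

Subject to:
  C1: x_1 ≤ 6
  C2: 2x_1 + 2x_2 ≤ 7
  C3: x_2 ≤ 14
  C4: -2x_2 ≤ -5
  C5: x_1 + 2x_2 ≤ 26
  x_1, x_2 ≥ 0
The point (0, 3.5) satisfies every constraint, so the LP is feasible; the constraints give x_1 ≤ 6 and x_2 ≤ 14, which with x_1, x_2 ≥ 0 keep the feasible region inside a bounded box. A feasible, bounded LP attains a finite optimum at a vertex.

Feasible with finite optimum z* = -28 at (0, 3.5).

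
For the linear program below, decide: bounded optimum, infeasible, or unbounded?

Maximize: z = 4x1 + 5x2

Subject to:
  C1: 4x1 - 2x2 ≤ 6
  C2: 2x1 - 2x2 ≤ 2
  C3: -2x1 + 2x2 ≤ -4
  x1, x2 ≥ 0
C2 requires 2x1 - 2x2 ≤ 2, while C3 (-2x1 + 2x2 ≤ -4) is equivalent to 2x1 - 2x2 ≥ 4. Together they would need 4 ≤ 2x1 - 2x2 ≤ 2, which is impossible since 4 > 2. No point satisfies all constraints.

Infeasible — the constraint set is empty.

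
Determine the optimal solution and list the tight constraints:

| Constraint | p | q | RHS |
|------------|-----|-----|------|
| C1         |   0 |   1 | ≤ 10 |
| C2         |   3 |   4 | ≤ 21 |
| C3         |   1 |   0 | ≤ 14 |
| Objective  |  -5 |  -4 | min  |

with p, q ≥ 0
Optimal: p = 7, q = 0
Slack at optimum:
  C1: slack = 10
  C2: slack = 0 (binding)
  C3: slack = 7
  p ≥ 0: p = 7
  q ≥ 0: q = 0 (binding)
Binding constraints: C2, q ≥ 0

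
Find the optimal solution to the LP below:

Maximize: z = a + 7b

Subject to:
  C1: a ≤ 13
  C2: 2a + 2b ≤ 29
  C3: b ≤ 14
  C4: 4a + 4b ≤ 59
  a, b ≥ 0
Each vertex is the intersection of two constraint boundaries that also satisfies all remaining constraints:
  a = 0 and b = 0 → (0, 0)
  a = 13 and b = 0 → (13, 0)
  a = 13 and 2a + 2b = 29 → (13, 1.5)
  2a + 2b = 29 and b = 14 → (0.5, 14)
  b = 14 and a = 0 → (0, 14)

Evaluating z = a + 7b at each vertex:
  (0, 0): z = 0
  (13, 0): z = 13
  (13, 1.5): z = 23.5
  (0.5, 14): z = 98.5
  (0, 14): z = 98

The maximum is at (0.5, 14) with z = 98.5.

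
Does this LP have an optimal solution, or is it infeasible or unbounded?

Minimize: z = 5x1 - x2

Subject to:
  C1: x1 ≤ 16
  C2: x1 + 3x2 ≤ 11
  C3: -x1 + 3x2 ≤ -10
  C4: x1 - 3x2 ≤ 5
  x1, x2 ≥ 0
C4 requires x1 - 3x2 ≤ 5, while C3 (-x1 + 3x2 ≤ -10) is equivalent to x1 - 3x2 ≥ 10. Together they would need 10 ≤ x1 - 3x2 ≤ 5, which is impossible since 10 > 5. No point satisfies all constraints.

Infeasible: no point satisfies all constraints simultaneously.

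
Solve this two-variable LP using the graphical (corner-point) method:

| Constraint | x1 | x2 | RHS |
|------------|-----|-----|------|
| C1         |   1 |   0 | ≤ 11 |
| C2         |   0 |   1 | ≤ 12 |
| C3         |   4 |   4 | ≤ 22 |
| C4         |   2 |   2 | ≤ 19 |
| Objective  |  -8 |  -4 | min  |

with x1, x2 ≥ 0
Each vertex is the intersection of two constraint boundaries that also satisfies all remaining constraints:
  x1 = 0 and x2 = 0 → (0, 0)
  4x1 + 4x2 = 22 and x2 = 0 → (5.5, 0)
  4x1 + 4x2 = 22 and x1 = 0 → (0, 5.5)

Evaluating z = -8x1 - 4x2 at each vertex:
  (0, 0): z = 0
  (5.5, 0): z = -44
  (0, 5.5): z = -22

The minimum is at (5.5, 0) with z = -44.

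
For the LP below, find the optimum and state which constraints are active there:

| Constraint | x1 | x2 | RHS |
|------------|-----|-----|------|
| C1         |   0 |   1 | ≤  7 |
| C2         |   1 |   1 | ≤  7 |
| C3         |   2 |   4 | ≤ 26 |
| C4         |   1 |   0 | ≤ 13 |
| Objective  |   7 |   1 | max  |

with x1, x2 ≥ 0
Optimal: x1 = 7, x2 = 0
Slack at optimum:
  C1: slack = 7
  C2: slack = 0 (binding)
  C3: slack = 12
  C4: slack = 6
  x1 ≥ 0: x1 = 7
  x2 ≥ 0: x2 = 0 (binding)
Binding constraints: C2, x2 ≥ 0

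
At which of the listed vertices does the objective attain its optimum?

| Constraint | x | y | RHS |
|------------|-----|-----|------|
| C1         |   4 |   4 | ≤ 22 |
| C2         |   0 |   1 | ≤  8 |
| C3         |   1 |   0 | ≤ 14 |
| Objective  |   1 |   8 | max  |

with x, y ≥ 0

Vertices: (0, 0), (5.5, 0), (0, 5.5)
Evaluating z = x + 8y at each vertex:
  (0, 0): z = 0
  (5.5, 0): z = 5.5
  (0, 5.5): z = 44

The largest value is z = 44, attained at (0, 5.5).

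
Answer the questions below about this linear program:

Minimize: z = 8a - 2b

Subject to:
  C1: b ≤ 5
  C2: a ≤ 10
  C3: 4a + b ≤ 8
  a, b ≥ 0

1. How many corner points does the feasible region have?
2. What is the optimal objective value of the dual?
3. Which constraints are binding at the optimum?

1. 4
2. -10 (by strong duality, equal to the primal optimum)
3. C1, a ≥ 0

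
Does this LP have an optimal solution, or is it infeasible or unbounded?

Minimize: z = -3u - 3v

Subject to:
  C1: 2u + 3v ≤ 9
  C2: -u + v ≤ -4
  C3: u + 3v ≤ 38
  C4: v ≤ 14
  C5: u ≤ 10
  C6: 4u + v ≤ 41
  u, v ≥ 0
The point (4.5, 0) satisfies every constraint, so the LP is feasible; the constraints give u ≤ 10 and v ≤ 14, which with u, v ≥ 0 keep the feasible region inside a bounded box. A feasible, bounded LP attains a finite optimum at a vertex.

Bounded optimum: z* = -13.5 at (4.5, 0).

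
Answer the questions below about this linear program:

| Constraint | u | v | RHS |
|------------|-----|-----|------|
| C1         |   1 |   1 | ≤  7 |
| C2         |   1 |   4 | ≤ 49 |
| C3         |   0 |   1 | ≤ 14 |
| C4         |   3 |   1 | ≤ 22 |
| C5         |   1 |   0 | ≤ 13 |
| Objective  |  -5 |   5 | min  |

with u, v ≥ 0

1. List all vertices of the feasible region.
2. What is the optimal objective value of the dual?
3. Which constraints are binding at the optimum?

1. (0, 0), (7, 0), (0, 7)
2. -35 (by strong duality, equal to the primal optimum)
3. C1, v ≥ 0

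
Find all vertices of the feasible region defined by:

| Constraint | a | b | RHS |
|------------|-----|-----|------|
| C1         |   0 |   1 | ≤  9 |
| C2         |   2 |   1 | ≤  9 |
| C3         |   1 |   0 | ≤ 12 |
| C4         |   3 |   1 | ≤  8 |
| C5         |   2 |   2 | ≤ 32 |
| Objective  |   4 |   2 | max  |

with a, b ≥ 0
Each vertex is the intersection of two constraint boundaries that also satisfies all remaining constraints:
  a = 0 and b = 0 → (0, 0)
  3a + b = 8 and b = 0 → (2.667, 0)
  3a + b = 8 and a = 0 → (0, 8)

Vertices: (0, 0), (2.667, 0), (0, 8)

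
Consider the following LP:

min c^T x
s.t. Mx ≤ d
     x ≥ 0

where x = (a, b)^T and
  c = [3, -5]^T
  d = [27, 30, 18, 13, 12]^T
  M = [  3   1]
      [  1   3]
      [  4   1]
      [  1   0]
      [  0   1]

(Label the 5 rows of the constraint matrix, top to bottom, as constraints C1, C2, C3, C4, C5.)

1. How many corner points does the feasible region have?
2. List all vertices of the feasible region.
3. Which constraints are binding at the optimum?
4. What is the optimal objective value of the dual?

1. 4
2. (0, 0), (4.5, 0), (2.182, 9.273), (0, 10)
3. C2, a ≥ 0
4. -50 (by strong duality, equal to the primal optimum)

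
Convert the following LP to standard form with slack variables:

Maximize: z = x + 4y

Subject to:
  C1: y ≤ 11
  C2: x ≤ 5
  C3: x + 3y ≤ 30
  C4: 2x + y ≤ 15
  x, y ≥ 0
max z = x + 4y

s.t.
  y + s1 = 11
  x + s2 = 5
  x + 3y + s3 = 30
  2x + y + s4 = 15
  x, y, s1, s2, s3, s4 ≥ 0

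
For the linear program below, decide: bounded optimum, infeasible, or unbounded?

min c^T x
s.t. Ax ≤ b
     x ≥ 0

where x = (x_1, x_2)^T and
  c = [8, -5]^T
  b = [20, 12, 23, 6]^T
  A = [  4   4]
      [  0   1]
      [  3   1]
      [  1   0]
The point (0, 5) satisfies every constraint, so the LP is feasible; the constraints give x_1 ≤ 6 and x_2 ≤ 12, which with x_1, x_2 ≥ 0 keep the feasible region inside a bounded box. A feasible, bounded LP attains a finite optimum at a vertex.

The LP has an optimal solution: (0, 5) with z = -25.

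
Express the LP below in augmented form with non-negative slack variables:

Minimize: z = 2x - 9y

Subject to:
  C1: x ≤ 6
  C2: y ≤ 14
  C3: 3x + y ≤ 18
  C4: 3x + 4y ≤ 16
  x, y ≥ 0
min z = 2x - 9y

s.t.
  x + s1 = 6
  y + s2 = 14
  3x + y + s3 = 18
  3x + 4y + s4 = 16
  x, y, s1, s2, s3, s4 ≥ 0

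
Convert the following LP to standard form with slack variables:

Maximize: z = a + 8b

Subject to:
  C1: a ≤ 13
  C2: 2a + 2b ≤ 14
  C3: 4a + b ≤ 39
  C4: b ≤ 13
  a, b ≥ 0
max z = a + 8b

s.t.
  a + s1 = 13
  2a + 2b + s2 = 14
  4a + b + s3 = 39
  b + s4 = 13
  a, b, s1, s2, s3, s4 ≥ 0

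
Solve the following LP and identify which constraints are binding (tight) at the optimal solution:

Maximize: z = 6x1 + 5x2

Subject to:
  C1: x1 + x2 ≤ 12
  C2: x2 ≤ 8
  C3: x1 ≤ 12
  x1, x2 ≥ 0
Optimal: x1 = 12, x2 = 0
Slack at optimum:
  C1: slack = 0 (binding)
  C2: slack = 8
  C3: slack = 0 (binding)
  x1 ≥ 0: x1 = 12
  x2 ≥ 0: x2 = 0 (binding)
Binding constraints: C1, C3, x2 ≥ 0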